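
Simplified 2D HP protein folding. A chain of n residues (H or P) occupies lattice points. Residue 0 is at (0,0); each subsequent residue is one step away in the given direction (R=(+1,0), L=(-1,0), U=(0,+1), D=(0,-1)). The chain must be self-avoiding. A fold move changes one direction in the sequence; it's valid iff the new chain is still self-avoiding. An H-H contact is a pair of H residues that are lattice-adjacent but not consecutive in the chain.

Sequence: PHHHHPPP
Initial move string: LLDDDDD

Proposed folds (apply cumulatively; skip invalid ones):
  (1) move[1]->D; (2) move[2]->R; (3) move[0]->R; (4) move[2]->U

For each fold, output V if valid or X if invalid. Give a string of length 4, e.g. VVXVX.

Answer: VVVX

Derivation:
Initial: LLDDDDD -> [(0, 0), (-1, 0), (-2, 0), (-2, -1), (-2, -2), (-2, -3), (-2, -4), (-2, -5)]
Fold 1: move[1]->D => LDDDDDD VALID
Fold 2: move[2]->R => LDRDDDD VALID
Fold 3: move[0]->R => RDRDDDD VALID
Fold 4: move[2]->U => RDUDDDD INVALID (collision), skipped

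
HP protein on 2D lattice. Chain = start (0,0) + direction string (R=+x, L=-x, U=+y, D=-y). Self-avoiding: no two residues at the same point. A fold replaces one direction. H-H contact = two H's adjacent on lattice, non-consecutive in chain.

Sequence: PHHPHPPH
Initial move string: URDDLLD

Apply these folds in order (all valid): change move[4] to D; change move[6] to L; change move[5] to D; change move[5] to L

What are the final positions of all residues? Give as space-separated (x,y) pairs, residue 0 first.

Initial moves: URDDLLD
Fold: move[4]->D => URDDDLD (positions: [(0, 0), (0, 1), (1, 1), (1, 0), (1, -1), (1, -2), (0, -2), (0, -3)])
Fold: move[6]->L => URDDDLL (positions: [(0, 0), (0, 1), (1, 1), (1, 0), (1, -1), (1, -2), (0, -2), (-1, -2)])
Fold: move[5]->D => URDDDDL (positions: [(0, 0), (0, 1), (1, 1), (1, 0), (1, -1), (1, -2), (1, -3), (0, -3)])
Fold: move[5]->L => URDDDLL (positions: [(0, 0), (0, 1), (1, 1), (1, 0), (1, -1), (1, -2), (0, -2), (-1, -2)])

Answer: (0,0) (0,1) (1,1) (1,0) (1,-1) (1,-2) (0,-2) (-1,-2)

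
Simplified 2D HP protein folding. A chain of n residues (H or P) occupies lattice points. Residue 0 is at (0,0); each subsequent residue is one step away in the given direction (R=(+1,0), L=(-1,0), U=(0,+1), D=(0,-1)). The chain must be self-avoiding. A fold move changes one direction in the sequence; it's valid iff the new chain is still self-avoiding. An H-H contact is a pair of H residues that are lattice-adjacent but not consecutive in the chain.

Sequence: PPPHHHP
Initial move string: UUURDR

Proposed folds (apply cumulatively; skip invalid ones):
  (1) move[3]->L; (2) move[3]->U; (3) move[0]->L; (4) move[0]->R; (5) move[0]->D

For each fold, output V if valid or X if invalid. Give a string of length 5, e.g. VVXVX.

Answer: XXVVX

Derivation:
Initial: UUURDR -> [(0, 0), (0, 1), (0, 2), (0, 3), (1, 3), (1, 2), (2, 2)]
Fold 1: move[3]->L => UUULDR INVALID (collision), skipped
Fold 2: move[3]->U => UUUUDR INVALID (collision), skipped
Fold 3: move[0]->L => LUURDR VALID
Fold 4: move[0]->R => RUURDR VALID
Fold 5: move[0]->D => DUURDR INVALID (collision), skipped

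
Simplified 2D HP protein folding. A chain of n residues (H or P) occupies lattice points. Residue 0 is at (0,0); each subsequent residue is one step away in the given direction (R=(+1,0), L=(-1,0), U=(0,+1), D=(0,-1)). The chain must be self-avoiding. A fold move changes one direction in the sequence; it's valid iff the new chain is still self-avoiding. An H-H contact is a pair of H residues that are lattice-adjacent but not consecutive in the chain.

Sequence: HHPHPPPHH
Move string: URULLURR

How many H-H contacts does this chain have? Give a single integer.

Answer: 1

Derivation:
Positions: [(0, 0), (0, 1), (1, 1), (1, 2), (0, 2), (-1, 2), (-1, 3), (0, 3), (1, 3)]
H-H contact: residue 3 @(1,2) - residue 8 @(1, 3)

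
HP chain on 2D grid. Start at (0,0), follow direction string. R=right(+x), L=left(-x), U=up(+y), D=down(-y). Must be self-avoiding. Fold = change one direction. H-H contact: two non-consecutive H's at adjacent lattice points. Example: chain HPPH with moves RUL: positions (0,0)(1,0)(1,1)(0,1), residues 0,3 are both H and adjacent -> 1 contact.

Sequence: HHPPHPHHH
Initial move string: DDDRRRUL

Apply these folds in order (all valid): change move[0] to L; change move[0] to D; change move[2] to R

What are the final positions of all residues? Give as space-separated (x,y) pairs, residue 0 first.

Initial moves: DDDRRRUL
Fold: move[0]->L => LDDRRRUL (positions: [(0, 0), (-1, 0), (-1, -1), (-1, -2), (0, -2), (1, -2), (2, -2), (2, -1), (1, -1)])
Fold: move[0]->D => DDDRRRUL (positions: [(0, 0), (0, -1), (0, -2), (0, -3), (1, -3), (2, -3), (3, -3), (3, -2), (2, -2)])
Fold: move[2]->R => DDRRRRUL (positions: [(0, 0), (0, -1), (0, -2), (1, -2), (2, -2), (3, -2), (4, -2), (4, -1), (3, -1)])

Answer: (0,0) (0,-1) (0,-2) (1,-2) (2,-2) (3,-2) (4,-2) (4,-1) (3,-1)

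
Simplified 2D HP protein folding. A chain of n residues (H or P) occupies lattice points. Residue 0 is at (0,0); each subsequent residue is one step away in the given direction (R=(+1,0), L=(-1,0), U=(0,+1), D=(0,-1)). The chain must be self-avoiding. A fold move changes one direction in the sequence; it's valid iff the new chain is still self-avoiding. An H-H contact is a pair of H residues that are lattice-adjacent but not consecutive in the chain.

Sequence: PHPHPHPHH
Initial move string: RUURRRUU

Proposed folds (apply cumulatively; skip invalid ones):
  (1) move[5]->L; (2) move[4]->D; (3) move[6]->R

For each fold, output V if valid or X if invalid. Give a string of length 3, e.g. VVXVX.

Initial: RUURRRUU -> [(0, 0), (1, 0), (1, 1), (1, 2), (2, 2), (3, 2), (4, 2), (4, 3), (4, 4)]
Fold 1: move[5]->L => RUURRLUU INVALID (collision), skipped
Fold 2: move[4]->D => RUURDRUU VALID
Fold 3: move[6]->R => RUURDRRU VALID

Answer: XVV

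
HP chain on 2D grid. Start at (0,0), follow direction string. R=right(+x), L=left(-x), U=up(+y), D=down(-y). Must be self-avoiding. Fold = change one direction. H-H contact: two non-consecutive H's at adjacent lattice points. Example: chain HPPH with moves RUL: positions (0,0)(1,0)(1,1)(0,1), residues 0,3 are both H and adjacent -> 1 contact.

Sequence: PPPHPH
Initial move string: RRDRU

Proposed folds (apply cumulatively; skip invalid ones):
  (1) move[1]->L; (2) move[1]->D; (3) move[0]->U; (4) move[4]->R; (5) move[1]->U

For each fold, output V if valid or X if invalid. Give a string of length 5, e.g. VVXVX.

Answer: XVXVX

Derivation:
Initial: RRDRU -> [(0, 0), (1, 0), (2, 0), (2, -1), (3, -1), (3, 0)]
Fold 1: move[1]->L => RLDRU INVALID (collision), skipped
Fold 2: move[1]->D => RDDRU VALID
Fold 3: move[0]->U => UDDRU INVALID (collision), skipped
Fold 4: move[4]->R => RDDRR VALID
Fold 5: move[1]->U => RUDRR INVALID (collision), skipped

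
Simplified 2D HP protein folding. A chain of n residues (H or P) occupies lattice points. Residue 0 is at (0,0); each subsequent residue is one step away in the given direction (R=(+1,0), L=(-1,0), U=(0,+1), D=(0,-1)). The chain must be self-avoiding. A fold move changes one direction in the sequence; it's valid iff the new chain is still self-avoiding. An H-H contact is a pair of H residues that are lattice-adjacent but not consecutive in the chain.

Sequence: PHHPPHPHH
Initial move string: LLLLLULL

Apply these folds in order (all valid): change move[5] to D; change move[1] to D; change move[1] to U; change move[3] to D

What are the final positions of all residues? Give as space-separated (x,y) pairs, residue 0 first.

Initial moves: LLLLLULL
Fold: move[5]->D => LLLLLDLL (positions: [(0, 0), (-1, 0), (-2, 0), (-3, 0), (-4, 0), (-5, 0), (-5, -1), (-6, -1), (-7, -1)])
Fold: move[1]->D => LDLLLDLL (positions: [(0, 0), (-1, 0), (-1, -1), (-2, -1), (-3, -1), (-4, -1), (-4, -2), (-5, -2), (-6, -2)])
Fold: move[1]->U => LULLLDLL (positions: [(0, 0), (-1, 0), (-1, 1), (-2, 1), (-3, 1), (-4, 1), (-4, 0), (-5, 0), (-6, 0)])
Fold: move[3]->D => LULDLDLL (positions: [(0, 0), (-1, 0), (-1, 1), (-2, 1), (-2, 0), (-3, 0), (-3, -1), (-4, -1), (-5, -1)])

Answer: (0,0) (-1,0) (-1,1) (-2,1) (-2,0) (-3,0) (-3,-1) (-4,-1) (-5,-1)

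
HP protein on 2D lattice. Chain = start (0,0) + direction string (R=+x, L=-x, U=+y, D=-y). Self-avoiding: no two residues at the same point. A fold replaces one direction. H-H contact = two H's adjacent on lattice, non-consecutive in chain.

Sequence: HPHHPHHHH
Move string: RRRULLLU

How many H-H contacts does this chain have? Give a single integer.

Positions: [(0, 0), (1, 0), (2, 0), (3, 0), (3, 1), (2, 1), (1, 1), (0, 1), (0, 2)]
H-H contact: residue 0 @(0,0) - residue 7 @(0, 1)
H-H contact: residue 2 @(2,0) - residue 5 @(2, 1)

Answer: 2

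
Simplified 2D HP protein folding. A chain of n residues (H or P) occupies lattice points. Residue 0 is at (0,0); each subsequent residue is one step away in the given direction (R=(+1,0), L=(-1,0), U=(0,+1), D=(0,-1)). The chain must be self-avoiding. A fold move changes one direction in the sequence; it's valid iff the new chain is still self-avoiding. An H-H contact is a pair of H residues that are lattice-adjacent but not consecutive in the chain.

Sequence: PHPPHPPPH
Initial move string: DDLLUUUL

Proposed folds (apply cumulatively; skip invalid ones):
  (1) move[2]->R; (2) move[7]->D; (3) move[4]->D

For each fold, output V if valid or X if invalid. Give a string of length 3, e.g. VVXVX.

Answer: XXX

Derivation:
Initial: DDLLUUUL -> [(0, 0), (0, -1), (0, -2), (-1, -2), (-2, -2), (-2, -1), (-2, 0), (-2, 1), (-3, 1)]
Fold 1: move[2]->R => DDRLUUUL INVALID (collision), skipped
Fold 2: move[7]->D => DDLLUUUD INVALID (collision), skipped
Fold 3: move[4]->D => DDLLDUUL INVALID (collision), skipped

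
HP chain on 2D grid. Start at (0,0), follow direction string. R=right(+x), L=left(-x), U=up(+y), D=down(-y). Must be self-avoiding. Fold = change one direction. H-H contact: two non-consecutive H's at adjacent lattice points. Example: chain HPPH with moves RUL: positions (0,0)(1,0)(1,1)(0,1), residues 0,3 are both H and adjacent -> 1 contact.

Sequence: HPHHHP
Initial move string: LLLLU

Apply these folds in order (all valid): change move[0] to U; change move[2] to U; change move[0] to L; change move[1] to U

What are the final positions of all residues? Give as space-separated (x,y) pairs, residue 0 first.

Answer: (0,0) (-1,0) (-1,1) (-1,2) (-2,2) (-2,3)

Derivation:
Initial moves: LLLLU
Fold: move[0]->U => ULLLU (positions: [(0, 0), (0, 1), (-1, 1), (-2, 1), (-3, 1), (-3, 2)])
Fold: move[2]->U => ULULU (positions: [(0, 0), (0, 1), (-1, 1), (-1, 2), (-2, 2), (-2, 3)])
Fold: move[0]->L => LLULU (positions: [(0, 0), (-1, 0), (-2, 0), (-2, 1), (-3, 1), (-3, 2)])
Fold: move[1]->U => LUULU (positions: [(0, 0), (-1, 0), (-1, 1), (-1, 2), (-2, 2), (-2, 3)])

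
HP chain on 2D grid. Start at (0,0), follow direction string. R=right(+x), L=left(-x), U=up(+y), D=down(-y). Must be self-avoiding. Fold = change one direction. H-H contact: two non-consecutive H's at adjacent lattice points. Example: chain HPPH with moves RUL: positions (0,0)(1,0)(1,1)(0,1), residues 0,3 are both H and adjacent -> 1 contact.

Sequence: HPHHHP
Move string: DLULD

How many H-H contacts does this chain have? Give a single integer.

Answer: 1

Derivation:
Positions: [(0, 0), (0, -1), (-1, -1), (-1, 0), (-2, 0), (-2, -1)]
H-H contact: residue 0 @(0,0) - residue 3 @(-1, 0)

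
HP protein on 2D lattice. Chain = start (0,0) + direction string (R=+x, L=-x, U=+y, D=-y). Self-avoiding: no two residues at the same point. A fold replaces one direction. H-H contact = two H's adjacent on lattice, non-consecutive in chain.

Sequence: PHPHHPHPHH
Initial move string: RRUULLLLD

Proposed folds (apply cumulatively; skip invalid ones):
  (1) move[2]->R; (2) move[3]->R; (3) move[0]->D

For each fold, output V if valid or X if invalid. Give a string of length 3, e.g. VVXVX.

Initial: RRUULLLLD -> [(0, 0), (1, 0), (2, 0), (2, 1), (2, 2), (1, 2), (0, 2), (-1, 2), (-2, 2), (-2, 1)]
Fold 1: move[2]->R => RRRULLLLD VALID
Fold 2: move[3]->R => RRRRLLLLD INVALID (collision), skipped
Fold 3: move[0]->D => DRRULLLLD INVALID (collision), skipped

Answer: VXX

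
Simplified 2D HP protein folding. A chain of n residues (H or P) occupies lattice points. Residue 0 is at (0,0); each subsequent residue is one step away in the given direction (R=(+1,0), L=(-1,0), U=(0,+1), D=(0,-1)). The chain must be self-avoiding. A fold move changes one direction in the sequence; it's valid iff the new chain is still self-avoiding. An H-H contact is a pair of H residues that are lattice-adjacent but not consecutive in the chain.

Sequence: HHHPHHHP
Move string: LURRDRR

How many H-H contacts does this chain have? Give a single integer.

Answer: 1

Derivation:
Positions: [(0, 0), (-1, 0), (-1, 1), (0, 1), (1, 1), (1, 0), (2, 0), (3, 0)]
H-H contact: residue 0 @(0,0) - residue 5 @(1, 0)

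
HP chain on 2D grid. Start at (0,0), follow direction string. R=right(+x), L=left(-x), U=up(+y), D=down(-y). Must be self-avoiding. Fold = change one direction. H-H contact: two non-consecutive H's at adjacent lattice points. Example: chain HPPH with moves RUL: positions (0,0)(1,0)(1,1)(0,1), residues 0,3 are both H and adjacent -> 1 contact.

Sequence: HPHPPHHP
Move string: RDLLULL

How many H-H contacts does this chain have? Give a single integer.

Answer: 1

Derivation:
Positions: [(0, 0), (1, 0), (1, -1), (0, -1), (-1, -1), (-1, 0), (-2, 0), (-3, 0)]
H-H contact: residue 0 @(0,0) - residue 5 @(-1, 0)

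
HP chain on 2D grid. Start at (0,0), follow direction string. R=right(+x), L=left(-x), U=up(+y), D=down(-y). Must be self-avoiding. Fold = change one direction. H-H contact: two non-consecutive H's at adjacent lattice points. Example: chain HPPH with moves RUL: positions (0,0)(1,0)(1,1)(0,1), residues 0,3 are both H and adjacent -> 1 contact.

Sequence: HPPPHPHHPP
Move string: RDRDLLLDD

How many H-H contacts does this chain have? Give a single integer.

Positions: [(0, 0), (1, 0), (1, -1), (2, -1), (2, -2), (1, -2), (0, -2), (-1, -2), (-1, -3), (-1, -4)]
No H-H contacts found.

Answer: 0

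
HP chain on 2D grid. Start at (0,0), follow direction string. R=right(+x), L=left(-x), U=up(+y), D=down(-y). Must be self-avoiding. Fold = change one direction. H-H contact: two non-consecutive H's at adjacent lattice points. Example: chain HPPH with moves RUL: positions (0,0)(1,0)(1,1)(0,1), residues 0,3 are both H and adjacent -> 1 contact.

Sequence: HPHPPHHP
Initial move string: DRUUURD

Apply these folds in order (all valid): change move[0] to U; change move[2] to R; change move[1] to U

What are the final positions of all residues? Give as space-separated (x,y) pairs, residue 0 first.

Initial moves: DRUUURD
Fold: move[0]->U => URUUURD (positions: [(0, 0), (0, 1), (1, 1), (1, 2), (1, 3), (1, 4), (2, 4), (2, 3)])
Fold: move[2]->R => URRUURD (positions: [(0, 0), (0, 1), (1, 1), (2, 1), (2, 2), (2, 3), (3, 3), (3, 2)])
Fold: move[1]->U => UURUURD (positions: [(0, 0), (0, 1), (0, 2), (1, 2), (1, 3), (1, 4), (2, 4), (2, 3)])

Answer: (0,0) (0,1) (0,2) (1,2) (1,3) (1,4) (2,4) (2,3)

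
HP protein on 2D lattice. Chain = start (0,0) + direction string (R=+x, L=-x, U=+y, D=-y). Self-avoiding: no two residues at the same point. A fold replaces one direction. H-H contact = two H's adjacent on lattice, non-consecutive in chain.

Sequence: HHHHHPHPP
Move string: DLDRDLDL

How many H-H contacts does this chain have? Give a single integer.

Answer: 2

Derivation:
Positions: [(0, 0), (0, -1), (-1, -1), (-1, -2), (0, -2), (0, -3), (-1, -3), (-1, -4), (-2, -4)]
H-H contact: residue 1 @(0,-1) - residue 4 @(0, -2)
H-H contact: residue 3 @(-1,-2) - residue 6 @(-1, -3)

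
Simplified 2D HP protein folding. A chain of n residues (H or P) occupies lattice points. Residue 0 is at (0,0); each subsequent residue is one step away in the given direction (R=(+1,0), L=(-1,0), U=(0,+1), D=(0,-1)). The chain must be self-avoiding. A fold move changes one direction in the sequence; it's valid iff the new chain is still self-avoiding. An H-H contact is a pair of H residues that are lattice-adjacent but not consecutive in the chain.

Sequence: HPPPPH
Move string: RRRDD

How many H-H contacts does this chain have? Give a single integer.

Answer: 0

Derivation:
Positions: [(0, 0), (1, 0), (2, 0), (3, 0), (3, -1), (3, -2)]
No H-H contacts found.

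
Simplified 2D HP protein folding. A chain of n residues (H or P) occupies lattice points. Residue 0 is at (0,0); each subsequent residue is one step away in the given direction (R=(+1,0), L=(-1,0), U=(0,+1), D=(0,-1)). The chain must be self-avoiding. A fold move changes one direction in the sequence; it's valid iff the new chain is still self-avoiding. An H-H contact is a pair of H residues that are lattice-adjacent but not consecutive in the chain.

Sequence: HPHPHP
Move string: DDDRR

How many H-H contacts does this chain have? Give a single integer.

Answer: 0

Derivation:
Positions: [(0, 0), (0, -1), (0, -2), (0, -3), (1, -3), (2, -3)]
No H-H contacts found.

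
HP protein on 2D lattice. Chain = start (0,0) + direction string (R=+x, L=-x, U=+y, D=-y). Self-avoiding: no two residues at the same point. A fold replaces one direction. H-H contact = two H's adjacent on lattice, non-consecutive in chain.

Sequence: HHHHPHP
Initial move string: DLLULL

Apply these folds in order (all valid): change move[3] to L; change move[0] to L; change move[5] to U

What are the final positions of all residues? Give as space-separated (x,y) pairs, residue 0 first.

Initial moves: DLLULL
Fold: move[3]->L => DLLLLL (positions: [(0, 0), (0, -1), (-1, -1), (-2, -1), (-3, -1), (-4, -1), (-5, -1)])
Fold: move[0]->L => LLLLLL (positions: [(0, 0), (-1, 0), (-2, 0), (-3, 0), (-4, 0), (-5, 0), (-6, 0)])
Fold: move[5]->U => LLLLLU (positions: [(0, 0), (-1, 0), (-2, 0), (-3, 0), (-4, 0), (-5, 0), (-5, 1)])

Answer: (0,0) (-1,0) (-2,0) (-3,0) (-4,0) (-5,0) (-5,1)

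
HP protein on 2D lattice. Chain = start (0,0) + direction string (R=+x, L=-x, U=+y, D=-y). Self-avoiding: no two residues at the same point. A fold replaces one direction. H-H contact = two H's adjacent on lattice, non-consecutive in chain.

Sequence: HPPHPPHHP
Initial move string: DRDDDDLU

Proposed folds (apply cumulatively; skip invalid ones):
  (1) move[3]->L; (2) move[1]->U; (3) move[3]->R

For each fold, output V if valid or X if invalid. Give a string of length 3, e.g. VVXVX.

Answer: VXV

Derivation:
Initial: DRDDDDLU -> [(0, 0), (0, -1), (1, -1), (1, -2), (1, -3), (1, -4), (1, -5), (0, -5), (0, -4)]
Fold 1: move[3]->L => DRDLDDLU VALID
Fold 2: move[1]->U => DUDLDDLU INVALID (collision), skipped
Fold 3: move[3]->R => DRDRDDLU VALID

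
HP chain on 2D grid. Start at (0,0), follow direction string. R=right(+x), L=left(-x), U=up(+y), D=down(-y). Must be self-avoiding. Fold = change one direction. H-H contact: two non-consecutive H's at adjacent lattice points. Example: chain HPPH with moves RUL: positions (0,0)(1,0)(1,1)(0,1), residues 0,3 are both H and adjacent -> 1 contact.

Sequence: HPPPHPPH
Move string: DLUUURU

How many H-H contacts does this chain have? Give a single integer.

Answer: 0

Derivation:
Positions: [(0, 0), (0, -1), (-1, -1), (-1, 0), (-1, 1), (-1, 2), (0, 2), (0, 3)]
No H-H contacts found.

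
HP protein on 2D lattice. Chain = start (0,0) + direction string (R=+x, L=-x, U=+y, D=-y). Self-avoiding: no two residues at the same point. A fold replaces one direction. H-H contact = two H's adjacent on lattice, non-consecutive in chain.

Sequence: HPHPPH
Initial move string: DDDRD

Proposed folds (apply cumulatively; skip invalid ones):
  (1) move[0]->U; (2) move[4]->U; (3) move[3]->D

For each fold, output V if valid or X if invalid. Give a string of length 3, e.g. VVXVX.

Initial: DDDRD -> [(0, 0), (0, -1), (0, -2), (0, -3), (1, -3), (1, -4)]
Fold 1: move[0]->U => UDDRD INVALID (collision), skipped
Fold 2: move[4]->U => DDDRU VALID
Fold 3: move[3]->D => DDDDU INVALID (collision), skipped

Answer: XVX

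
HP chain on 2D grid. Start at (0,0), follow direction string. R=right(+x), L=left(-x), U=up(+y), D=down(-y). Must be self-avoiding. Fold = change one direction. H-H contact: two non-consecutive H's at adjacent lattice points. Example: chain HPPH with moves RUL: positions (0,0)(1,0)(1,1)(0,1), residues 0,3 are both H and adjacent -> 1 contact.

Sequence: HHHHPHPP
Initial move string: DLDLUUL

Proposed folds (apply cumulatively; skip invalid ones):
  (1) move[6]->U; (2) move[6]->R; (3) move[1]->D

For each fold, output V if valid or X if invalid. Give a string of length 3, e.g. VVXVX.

Answer: VVX

Derivation:
Initial: DLDLUUL -> [(0, 0), (0, -1), (-1, -1), (-1, -2), (-2, -2), (-2, -1), (-2, 0), (-3, 0)]
Fold 1: move[6]->U => DLDLUUU VALID
Fold 2: move[6]->R => DLDLUUR VALID
Fold 3: move[1]->D => DDDLUUR INVALID (collision), skipped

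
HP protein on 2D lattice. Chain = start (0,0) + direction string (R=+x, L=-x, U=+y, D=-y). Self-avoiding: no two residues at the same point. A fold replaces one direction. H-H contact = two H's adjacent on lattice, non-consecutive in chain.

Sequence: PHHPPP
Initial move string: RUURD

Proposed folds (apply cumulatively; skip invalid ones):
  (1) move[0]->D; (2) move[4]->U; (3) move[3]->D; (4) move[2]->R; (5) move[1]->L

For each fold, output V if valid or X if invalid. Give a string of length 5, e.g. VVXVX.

Initial: RUURD -> [(0, 0), (1, 0), (1, 1), (1, 2), (2, 2), (2, 1)]
Fold 1: move[0]->D => DUURD INVALID (collision), skipped
Fold 2: move[4]->U => RUURU VALID
Fold 3: move[3]->D => RUUDU INVALID (collision), skipped
Fold 4: move[2]->R => RURRU VALID
Fold 5: move[1]->L => RLRRU INVALID (collision), skipped

Answer: XVXVX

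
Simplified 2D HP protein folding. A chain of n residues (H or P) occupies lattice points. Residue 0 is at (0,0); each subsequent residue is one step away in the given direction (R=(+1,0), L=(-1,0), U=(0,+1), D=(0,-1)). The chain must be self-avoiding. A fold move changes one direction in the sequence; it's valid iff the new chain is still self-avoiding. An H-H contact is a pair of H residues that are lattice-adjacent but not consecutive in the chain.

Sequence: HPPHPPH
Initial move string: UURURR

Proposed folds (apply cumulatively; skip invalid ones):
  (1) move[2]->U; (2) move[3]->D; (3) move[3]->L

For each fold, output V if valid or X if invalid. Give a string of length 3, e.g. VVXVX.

Initial: UURURR -> [(0, 0), (0, 1), (0, 2), (1, 2), (1, 3), (2, 3), (3, 3)]
Fold 1: move[2]->U => UUUURR VALID
Fold 2: move[3]->D => UUUDRR INVALID (collision), skipped
Fold 3: move[3]->L => UUULRR INVALID (collision), skipped

Answer: VXX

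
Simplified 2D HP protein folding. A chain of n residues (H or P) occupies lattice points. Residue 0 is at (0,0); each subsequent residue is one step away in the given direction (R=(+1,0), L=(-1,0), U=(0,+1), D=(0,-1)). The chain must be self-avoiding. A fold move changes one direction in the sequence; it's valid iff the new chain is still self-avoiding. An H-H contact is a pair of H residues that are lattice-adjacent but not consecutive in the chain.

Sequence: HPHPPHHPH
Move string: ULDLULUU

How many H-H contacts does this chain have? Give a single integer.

Answer: 1

Derivation:
Positions: [(0, 0), (0, 1), (-1, 1), (-1, 0), (-2, 0), (-2, 1), (-3, 1), (-3, 2), (-3, 3)]
H-H contact: residue 2 @(-1,1) - residue 5 @(-2, 1)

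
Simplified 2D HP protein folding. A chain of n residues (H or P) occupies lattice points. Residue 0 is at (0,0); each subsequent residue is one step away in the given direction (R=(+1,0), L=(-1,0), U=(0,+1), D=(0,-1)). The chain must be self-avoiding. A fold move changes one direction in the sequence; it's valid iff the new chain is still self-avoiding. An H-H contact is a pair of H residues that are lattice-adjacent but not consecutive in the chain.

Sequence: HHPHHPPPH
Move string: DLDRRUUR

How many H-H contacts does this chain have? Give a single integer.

Positions: [(0, 0), (0, -1), (-1, -1), (-1, -2), (0, -2), (1, -2), (1, -1), (1, 0), (2, 0)]
H-H contact: residue 1 @(0,-1) - residue 4 @(0, -2)

Answer: 1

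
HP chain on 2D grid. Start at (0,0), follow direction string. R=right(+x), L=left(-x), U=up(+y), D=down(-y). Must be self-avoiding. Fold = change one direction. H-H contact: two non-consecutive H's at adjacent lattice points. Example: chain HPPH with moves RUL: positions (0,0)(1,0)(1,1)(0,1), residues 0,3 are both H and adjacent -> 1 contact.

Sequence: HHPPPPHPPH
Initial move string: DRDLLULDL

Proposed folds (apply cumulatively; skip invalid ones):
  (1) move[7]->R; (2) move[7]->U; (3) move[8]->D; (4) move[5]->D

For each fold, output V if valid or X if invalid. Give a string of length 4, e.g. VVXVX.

Initial: DRDLLULDL -> [(0, 0), (0, -1), (1, -1), (1, -2), (0, -2), (-1, -2), (-1, -1), (-2, -1), (-2, -2), (-3, -2)]
Fold 1: move[7]->R => DRDLLULRL INVALID (collision), skipped
Fold 2: move[7]->U => DRDLLULUL VALID
Fold 3: move[8]->D => DRDLLULUD INVALID (collision), skipped
Fold 4: move[5]->D => DRDLLDLUL VALID

Answer: XVXV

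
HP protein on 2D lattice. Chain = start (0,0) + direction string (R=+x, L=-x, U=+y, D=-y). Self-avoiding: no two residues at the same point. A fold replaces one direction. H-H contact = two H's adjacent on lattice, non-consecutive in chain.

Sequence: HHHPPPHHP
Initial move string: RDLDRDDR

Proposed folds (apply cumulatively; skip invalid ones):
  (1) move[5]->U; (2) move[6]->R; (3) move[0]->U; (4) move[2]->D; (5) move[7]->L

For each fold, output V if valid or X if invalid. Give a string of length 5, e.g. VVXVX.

Initial: RDLDRDDR -> [(0, 0), (1, 0), (1, -1), (0, -1), (0, -2), (1, -2), (1, -3), (1, -4), (2, -4)]
Fold 1: move[5]->U => RDLDRUDR INVALID (collision), skipped
Fold 2: move[6]->R => RDLDRDRR VALID
Fold 3: move[0]->U => UDLDRDRR INVALID (collision), skipped
Fold 4: move[2]->D => RDDDRDRR VALID
Fold 5: move[7]->L => RDDDRDRL INVALID (collision), skipped

Answer: XVXVX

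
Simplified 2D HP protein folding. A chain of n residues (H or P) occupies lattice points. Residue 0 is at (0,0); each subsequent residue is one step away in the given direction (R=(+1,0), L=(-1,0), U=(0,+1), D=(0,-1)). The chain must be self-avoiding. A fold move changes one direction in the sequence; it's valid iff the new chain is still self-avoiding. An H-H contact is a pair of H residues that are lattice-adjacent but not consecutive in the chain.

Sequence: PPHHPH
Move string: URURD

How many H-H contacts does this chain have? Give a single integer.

Answer: 1

Derivation:
Positions: [(0, 0), (0, 1), (1, 1), (1, 2), (2, 2), (2, 1)]
H-H contact: residue 2 @(1,1) - residue 5 @(2, 1)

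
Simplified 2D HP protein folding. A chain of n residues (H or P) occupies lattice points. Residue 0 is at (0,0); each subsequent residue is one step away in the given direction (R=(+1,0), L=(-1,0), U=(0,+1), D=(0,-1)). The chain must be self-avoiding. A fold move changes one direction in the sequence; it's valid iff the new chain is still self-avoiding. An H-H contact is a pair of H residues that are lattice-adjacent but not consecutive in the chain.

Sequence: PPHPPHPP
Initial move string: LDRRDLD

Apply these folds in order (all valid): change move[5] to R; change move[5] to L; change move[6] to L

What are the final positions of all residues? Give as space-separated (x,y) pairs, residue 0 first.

Answer: (0,0) (-1,0) (-1,-1) (0,-1) (1,-1) (1,-2) (0,-2) (-1,-2)

Derivation:
Initial moves: LDRRDLD
Fold: move[5]->R => LDRRDRD (positions: [(0, 0), (-1, 0), (-1, -1), (0, -1), (1, -1), (1, -2), (2, -2), (2, -3)])
Fold: move[5]->L => LDRRDLD (positions: [(0, 0), (-1, 0), (-1, -1), (0, -1), (1, -1), (1, -2), (0, -2), (0, -3)])
Fold: move[6]->L => LDRRDLL (positions: [(0, 0), (-1, 0), (-1, -1), (0, -1), (1, -1), (1, -2), (0, -2), (-1, -2)])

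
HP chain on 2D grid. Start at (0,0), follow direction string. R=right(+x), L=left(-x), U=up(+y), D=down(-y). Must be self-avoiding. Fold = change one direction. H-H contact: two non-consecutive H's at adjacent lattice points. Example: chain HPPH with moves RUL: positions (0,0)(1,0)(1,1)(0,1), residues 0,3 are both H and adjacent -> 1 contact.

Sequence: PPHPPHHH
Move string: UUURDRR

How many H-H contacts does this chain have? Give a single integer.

Answer: 1

Derivation:
Positions: [(0, 0), (0, 1), (0, 2), (0, 3), (1, 3), (1, 2), (2, 2), (3, 2)]
H-H contact: residue 2 @(0,2) - residue 5 @(1, 2)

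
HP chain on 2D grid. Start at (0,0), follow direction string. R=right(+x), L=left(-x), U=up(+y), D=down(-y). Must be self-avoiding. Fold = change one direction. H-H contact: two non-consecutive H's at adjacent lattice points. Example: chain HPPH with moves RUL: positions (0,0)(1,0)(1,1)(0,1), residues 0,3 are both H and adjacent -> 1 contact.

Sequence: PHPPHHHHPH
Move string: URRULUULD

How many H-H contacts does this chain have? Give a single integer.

Answer: 1

Derivation:
Positions: [(0, 0), (0, 1), (1, 1), (2, 1), (2, 2), (1, 2), (1, 3), (1, 4), (0, 4), (0, 3)]
H-H contact: residue 6 @(1,3) - residue 9 @(0, 3)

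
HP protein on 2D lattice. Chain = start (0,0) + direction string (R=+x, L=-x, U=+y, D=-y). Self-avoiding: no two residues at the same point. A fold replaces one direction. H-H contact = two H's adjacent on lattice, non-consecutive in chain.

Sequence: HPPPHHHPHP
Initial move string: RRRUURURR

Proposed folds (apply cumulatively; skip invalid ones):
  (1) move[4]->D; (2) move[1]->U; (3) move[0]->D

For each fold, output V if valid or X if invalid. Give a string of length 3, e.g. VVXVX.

Answer: XVX

Derivation:
Initial: RRRUURURR -> [(0, 0), (1, 0), (2, 0), (3, 0), (3, 1), (3, 2), (4, 2), (4, 3), (5, 3), (6, 3)]
Fold 1: move[4]->D => RRRUDRURR INVALID (collision), skipped
Fold 2: move[1]->U => RURUURURR VALID
Fold 3: move[0]->D => DURUURURR INVALID (collision), skipped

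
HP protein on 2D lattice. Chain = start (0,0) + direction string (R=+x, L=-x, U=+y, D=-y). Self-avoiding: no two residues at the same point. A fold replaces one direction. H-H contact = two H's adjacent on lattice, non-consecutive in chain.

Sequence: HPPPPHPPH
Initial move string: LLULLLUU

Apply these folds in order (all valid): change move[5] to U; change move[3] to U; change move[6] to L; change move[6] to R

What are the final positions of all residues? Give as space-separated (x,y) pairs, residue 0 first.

Initial moves: LLULLLUU
Fold: move[5]->U => LLULLUUU (positions: [(0, 0), (-1, 0), (-2, 0), (-2, 1), (-3, 1), (-4, 1), (-4, 2), (-4, 3), (-4, 4)])
Fold: move[3]->U => LLUULUUU (positions: [(0, 0), (-1, 0), (-2, 0), (-2, 1), (-2, 2), (-3, 2), (-3, 3), (-3, 4), (-3, 5)])
Fold: move[6]->L => LLUULULU (positions: [(0, 0), (-1, 0), (-2, 0), (-2, 1), (-2, 2), (-3, 2), (-3, 3), (-4, 3), (-4, 4)])
Fold: move[6]->R => LLUULURU (positions: [(0, 0), (-1, 0), (-2, 0), (-2, 1), (-2, 2), (-3, 2), (-3, 3), (-2, 3), (-2, 4)])

Answer: (0,0) (-1,0) (-2,0) (-2,1) (-2,2) (-3,2) (-3,3) (-2,3) (-2,4)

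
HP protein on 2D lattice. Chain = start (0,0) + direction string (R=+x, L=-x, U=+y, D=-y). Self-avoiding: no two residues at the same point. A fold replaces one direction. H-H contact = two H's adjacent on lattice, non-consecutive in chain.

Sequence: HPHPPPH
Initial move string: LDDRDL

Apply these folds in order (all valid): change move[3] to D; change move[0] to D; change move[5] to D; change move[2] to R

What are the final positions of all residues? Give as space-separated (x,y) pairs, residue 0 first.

Answer: (0,0) (0,-1) (0,-2) (1,-2) (1,-3) (1,-4) (1,-5)

Derivation:
Initial moves: LDDRDL
Fold: move[3]->D => LDDDDL (positions: [(0, 0), (-1, 0), (-1, -1), (-1, -2), (-1, -3), (-1, -4), (-2, -4)])
Fold: move[0]->D => DDDDDL (positions: [(0, 0), (0, -1), (0, -2), (0, -3), (0, -4), (0, -5), (-1, -5)])
Fold: move[5]->D => DDDDDD (positions: [(0, 0), (0, -1), (0, -2), (0, -3), (0, -4), (0, -5), (0, -6)])
Fold: move[2]->R => DDRDDD (positions: [(0, 0), (0, -1), (0, -2), (1, -2), (1, -3), (1, -4), (1, -5)])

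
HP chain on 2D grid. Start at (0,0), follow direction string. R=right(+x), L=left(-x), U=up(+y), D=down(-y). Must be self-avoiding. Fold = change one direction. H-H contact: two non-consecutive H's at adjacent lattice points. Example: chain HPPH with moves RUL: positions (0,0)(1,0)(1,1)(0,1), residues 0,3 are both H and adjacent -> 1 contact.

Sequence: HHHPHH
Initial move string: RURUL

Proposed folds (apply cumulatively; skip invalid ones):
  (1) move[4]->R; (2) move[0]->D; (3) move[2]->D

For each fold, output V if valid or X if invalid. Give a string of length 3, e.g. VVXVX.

Initial: RURUL -> [(0, 0), (1, 0), (1, 1), (2, 1), (2, 2), (1, 2)]
Fold 1: move[4]->R => RURUR VALID
Fold 2: move[0]->D => DURUR INVALID (collision), skipped
Fold 3: move[2]->D => RUDUR INVALID (collision), skipped

Answer: VXX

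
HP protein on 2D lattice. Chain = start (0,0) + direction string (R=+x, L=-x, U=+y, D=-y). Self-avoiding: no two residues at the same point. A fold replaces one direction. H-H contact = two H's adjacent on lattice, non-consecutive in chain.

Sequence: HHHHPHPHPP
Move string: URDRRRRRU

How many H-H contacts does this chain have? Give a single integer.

Positions: [(0, 0), (0, 1), (1, 1), (1, 0), (2, 0), (3, 0), (4, 0), (5, 0), (6, 0), (6, 1)]
H-H contact: residue 0 @(0,0) - residue 3 @(1, 0)

Answer: 1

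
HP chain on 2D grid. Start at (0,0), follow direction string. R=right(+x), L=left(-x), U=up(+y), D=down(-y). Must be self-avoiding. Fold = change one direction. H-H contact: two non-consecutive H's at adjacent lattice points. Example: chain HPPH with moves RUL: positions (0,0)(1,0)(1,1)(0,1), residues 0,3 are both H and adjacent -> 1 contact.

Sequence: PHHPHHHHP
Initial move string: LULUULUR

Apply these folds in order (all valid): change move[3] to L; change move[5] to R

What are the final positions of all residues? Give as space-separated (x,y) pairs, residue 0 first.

Answer: (0,0) (-1,0) (-1,1) (-2,1) (-3,1) (-3,2) (-2,2) (-2,3) (-1,3)

Derivation:
Initial moves: LULUULUR
Fold: move[3]->L => LULLULUR (positions: [(0, 0), (-1, 0), (-1, 1), (-2, 1), (-3, 1), (-3, 2), (-4, 2), (-4, 3), (-3, 3)])
Fold: move[5]->R => LULLURUR (positions: [(0, 0), (-1, 0), (-1, 1), (-2, 1), (-3, 1), (-3, 2), (-2, 2), (-2, 3), (-1, 3)])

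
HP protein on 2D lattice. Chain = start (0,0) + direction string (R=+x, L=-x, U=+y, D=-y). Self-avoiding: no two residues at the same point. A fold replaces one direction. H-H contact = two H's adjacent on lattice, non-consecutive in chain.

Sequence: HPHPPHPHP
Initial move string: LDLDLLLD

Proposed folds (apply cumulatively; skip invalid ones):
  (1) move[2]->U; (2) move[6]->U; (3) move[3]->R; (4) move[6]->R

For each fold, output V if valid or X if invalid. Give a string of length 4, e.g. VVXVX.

Answer: XXXX

Derivation:
Initial: LDLDLLLD -> [(0, 0), (-1, 0), (-1, -1), (-2, -1), (-2, -2), (-3, -2), (-4, -2), (-5, -2), (-5, -3)]
Fold 1: move[2]->U => LDUDLLLD INVALID (collision), skipped
Fold 2: move[6]->U => LDLDLLUD INVALID (collision), skipped
Fold 3: move[3]->R => LDLRLLLD INVALID (collision), skipped
Fold 4: move[6]->R => LDLDLLRD INVALID (collision), skipped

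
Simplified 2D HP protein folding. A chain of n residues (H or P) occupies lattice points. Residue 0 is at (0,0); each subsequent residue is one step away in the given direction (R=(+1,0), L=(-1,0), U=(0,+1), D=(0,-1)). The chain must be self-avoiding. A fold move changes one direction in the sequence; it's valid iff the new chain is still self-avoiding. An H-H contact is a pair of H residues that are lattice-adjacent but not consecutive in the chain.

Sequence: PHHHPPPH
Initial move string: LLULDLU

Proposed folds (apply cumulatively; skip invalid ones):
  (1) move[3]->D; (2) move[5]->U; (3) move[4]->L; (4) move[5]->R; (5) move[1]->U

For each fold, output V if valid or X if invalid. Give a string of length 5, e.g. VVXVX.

Initial: LLULDLU -> [(0, 0), (-1, 0), (-2, 0), (-2, 1), (-3, 1), (-3, 0), (-4, 0), (-4, 1)]
Fold 1: move[3]->D => LLUDDLU INVALID (collision), skipped
Fold 2: move[5]->U => LLULDUU INVALID (collision), skipped
Fold 3: move[4]->L => LLULLLU VALID
Fold 4: move[5]->R => LLULLRU INVALID (collision), skipped
Fold 5: move[1]->U => LUULLLU VALID

Answer: XXVXV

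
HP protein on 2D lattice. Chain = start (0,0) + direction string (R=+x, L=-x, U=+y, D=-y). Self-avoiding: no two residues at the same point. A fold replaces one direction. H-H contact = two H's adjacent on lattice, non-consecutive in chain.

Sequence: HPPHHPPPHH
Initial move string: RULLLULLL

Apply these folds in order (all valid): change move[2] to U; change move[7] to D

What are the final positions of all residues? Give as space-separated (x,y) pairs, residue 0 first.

Answer: (0,0) (1,0) (1,1) (1,2) (0,2) (-1,2) (-1,3) (-2,3) (-2,2) (-3,2)

Derivation:
Initial moves: RULLLULLL
Fold: move[2]->U => RUULLULLL (positions: [(0, 0), (1, 0), (1, 1), (1, 2), (0, 2), (-1, 2), (-1, 3), (-2, 3), (-3, 3), (-4, 3)])
Fold: move[7]->D => RUULLULDL (positions: [(0, 0), (1, 0), (1, 1), (1, 2), (0, 2), (-1, 2), (-1, 3), (-2, 3), (-2, 2), (-3, 2)])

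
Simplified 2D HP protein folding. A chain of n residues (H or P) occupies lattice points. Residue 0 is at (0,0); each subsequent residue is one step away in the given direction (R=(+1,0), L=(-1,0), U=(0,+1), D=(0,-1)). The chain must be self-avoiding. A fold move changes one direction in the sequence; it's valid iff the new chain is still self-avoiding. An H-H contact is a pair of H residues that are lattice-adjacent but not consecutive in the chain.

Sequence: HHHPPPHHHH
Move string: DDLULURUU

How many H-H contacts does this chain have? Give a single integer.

Answer: 1

Derivation:
Positions: [(0, 0), (0, -1), (0, -2), (-1, -2), (-1, -1), (-2, -1), (-2, 0), (-1, 0), (-1, 1), (-1, 2)]
H-H contact: residue 0 @(0,0) - residue 7 @(-1, 0)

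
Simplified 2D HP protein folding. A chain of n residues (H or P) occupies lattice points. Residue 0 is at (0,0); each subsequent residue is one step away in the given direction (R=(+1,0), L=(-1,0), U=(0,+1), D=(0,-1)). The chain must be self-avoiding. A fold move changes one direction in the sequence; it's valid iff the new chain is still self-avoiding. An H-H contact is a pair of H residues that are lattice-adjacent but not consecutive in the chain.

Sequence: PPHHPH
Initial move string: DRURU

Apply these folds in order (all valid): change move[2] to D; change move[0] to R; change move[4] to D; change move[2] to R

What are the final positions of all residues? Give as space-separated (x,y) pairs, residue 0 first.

Answer: (0,0) (1,0) (2,0) (3,0) (4,0) (4,-1)

Derivation:
Initial moves: DRURU
Fold: move[2]->D => DRDRU (positions: [(0, 0), (0, -1), (1, -1), (1, -2), (2, -2), (2, -1)])
Fold: move[0]->R => RRDRU (positions: [(0, 0), (1, 0), (2, 0), (2, -1), (3, -1), (3, 0)])
Fold: move[4]->D => RRDRD (positions: [(0, 0), (1, 0), (2, 0), (2, -1), (3, -1), (3, -2)])
Fold: move[2]->R => RRRRD (positions: [(0, 0), (1, 0), (2, 0), (3, 0), (4, 0), (4, -1)])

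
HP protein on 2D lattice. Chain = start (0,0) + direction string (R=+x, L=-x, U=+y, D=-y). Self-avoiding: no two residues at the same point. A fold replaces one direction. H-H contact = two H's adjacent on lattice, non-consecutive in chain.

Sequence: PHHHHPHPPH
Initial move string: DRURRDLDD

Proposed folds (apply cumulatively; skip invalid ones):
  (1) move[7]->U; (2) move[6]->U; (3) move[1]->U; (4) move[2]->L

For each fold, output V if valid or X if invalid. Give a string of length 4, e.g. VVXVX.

Answer: XXXX

Derivation:
Initial: DRURRDLDD -> [(0, 0), (0, -1), (1, -1), (1, 0), (2, 0), (3, 0), (3, -1), (2, -1), (2, -2), (2, -3)]
Fold 1: move[7]->U => DRURRDLUD INVALID (collision), skipped
Fold 2: move[6]->U => DRURRDUDD INVALID (collision), skipped
Fold 3: move[1]->U => DUURRDLDD INVALID (collision), skipped
Fold 4: move[2]->L => DRLRRDLDD INVALID (collision), skipped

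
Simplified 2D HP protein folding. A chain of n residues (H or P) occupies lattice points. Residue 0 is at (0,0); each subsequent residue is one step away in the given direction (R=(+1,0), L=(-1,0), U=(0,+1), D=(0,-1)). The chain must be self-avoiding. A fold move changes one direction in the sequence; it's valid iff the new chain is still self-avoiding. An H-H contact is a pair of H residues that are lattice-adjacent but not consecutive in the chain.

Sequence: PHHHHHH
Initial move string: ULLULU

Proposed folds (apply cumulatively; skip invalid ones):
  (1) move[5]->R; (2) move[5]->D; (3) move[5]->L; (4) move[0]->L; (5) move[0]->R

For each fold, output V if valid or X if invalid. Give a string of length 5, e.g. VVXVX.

Answer: XVVVX

Derivation:
Initial: ULLULU -> [(0, 0), (0, 1), (-1, 1), (-2, 1), (-2, 2), (-3, 2), (-3, 3)]
Fold 1: move[5]->R => ULLULR INVALID (collision), skipped
Fold 2: move[5]->D => ULLULD VALID
Fold 3: move[5]->L => ULLULL VALID
Fold 4: move[0]->L => LLLULL VALID
Fold 5: move[0]->R => RLLULL INVALID (collision), skipped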